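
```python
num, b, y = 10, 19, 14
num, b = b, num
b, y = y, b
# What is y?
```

Trace (tracking y):
num, b, y = (10, 19, 14)  # -> num = 10, b = 19, y = 14
num, b = (b, num)  # -> num = 19, b = 10
b, y = (y, b)  # -> b = 14, y = 10

Answer: 10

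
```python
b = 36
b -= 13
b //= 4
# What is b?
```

Answer: 5

Derivation:
Trace (tracking b):
b = 36  # -> b = 36
b -= 13  # -> b = 23
b //= 4  # -> b = 5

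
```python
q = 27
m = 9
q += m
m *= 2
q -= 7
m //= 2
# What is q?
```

Answer: 29

Derivation:
Trace (tracking q):
q = 27  # -> q = 27
m = 9  # -> m = 9
q += m  # -> q = 36
m *= 2  # -> m = 18
q -= 7  # -> q = 29
m //= 2  # -> m = 9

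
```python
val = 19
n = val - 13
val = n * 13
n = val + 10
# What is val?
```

Trace (tracking val):
val = 19  # -> val = 19
n = val - 13  # -> n = 6
val = n * 13  # -> val = 78
n = val + 10  # -> n = 88

Answer: 78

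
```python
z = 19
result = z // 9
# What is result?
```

Trace (tracking result):
z = 19  # -> z = 19
result = z // 9  # -> result = 2

Answer: 2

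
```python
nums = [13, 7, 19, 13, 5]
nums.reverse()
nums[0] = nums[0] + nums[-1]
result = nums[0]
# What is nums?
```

Trace (tracking nums):
nums = [13, 7, 19, 13, 5]  # -> nums = [13, 7, 19, 13, 5]
nums.reverse()  # -> nums = [5, 13, 19, 7, 13]
nums[0] = nums[0] + nums[-1]  # -> nums = [18, 13, 19, 7, 13]
result = nums[0]  # -> result = 18

Answer: [18, 13, 19, 7, 13]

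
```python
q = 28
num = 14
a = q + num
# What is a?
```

Answer: 42

Derivation:
Trace (tracking a):
q = 28  # -> q = 28
num = 14  # -> num = 14
a = q + num  # -> a = 42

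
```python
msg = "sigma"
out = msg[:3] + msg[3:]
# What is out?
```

Trace (tracking out):
msg = 'sigma'  # -> msg = 'sigma'
out = msg[:3] + msg[3:]  # -> out = 'sigma'

Answer: 'sigma'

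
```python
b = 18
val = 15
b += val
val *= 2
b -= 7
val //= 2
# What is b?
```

Trace (tracking b):
b = 18  # -> b = 18
val = 15  # -> val = 15
b += val  # -> b = 33
val *= 2  # -> val = 30
b -= 7  # -> b = 26
val //= 2  # -> val = 15

Answer: 26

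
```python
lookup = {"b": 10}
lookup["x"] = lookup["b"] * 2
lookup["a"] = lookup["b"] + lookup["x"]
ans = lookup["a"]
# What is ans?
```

Trace (tracking ans):
lookup = {'b': 10}  # -> lookup = {'b': 10}
lookup['x'] = lookup['b'] * 2  # -> lookup = {'b': 10, 'x': 20}
lookup['a'] = lookup['b'] + lookup['x']  # -> lookup = {'b': 10, 'x': 20, 'a': 30}
ans = lookup['a']  # -> ans = 30

Answer: 30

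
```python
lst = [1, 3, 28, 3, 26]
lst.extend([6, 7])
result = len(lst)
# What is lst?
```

Trace (tracking lst):
lst = [1, 3, 28, 3, 26]  # -> lst = [1, 3, 28, 3, 26]
lst.extend([6, 7])  # -> lst = [1, 3, 28, 3, 26, 6, 7]
result = len(lst)  # -> result = 7

Answer: [1, 3, 28, 3, 26, 6, 7]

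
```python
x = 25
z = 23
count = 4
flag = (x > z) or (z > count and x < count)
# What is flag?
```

Trace (tracking flag):
x = 25  # -> x = 25
z = 23  # -> z = 23
count = 4  # -> count = 4
flag = x > z or (z > count and x < count)  # -> flag = True

Answer: True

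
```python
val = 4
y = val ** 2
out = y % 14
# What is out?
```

Answer: 2

Derivation:
Trace (tracking out):
val = 4  # -> val = 4
y = val ** 2  # -> y = 16
out = y % 14  # -> out = 2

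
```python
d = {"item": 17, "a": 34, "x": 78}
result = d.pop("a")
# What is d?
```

Trace (tracking d):
d = {'item': 17, 'a': 34, 'x': 78}  # -> d = {'item': 17, 'a': 34, 'x': 78}
result = d.pop('a')  # -> result = 34

Answer: {'item': 17, 'x': 78}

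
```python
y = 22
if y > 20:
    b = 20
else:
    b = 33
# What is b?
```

Trace (tracking b):
y = 22  # -> y = 22
if y > 20:  # condition is True
    b = 20  # -> b = 20

Answer: 20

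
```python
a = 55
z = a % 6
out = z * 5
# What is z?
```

Trace (tracking z):
a = 55  # -> a = 55
z = a % 6  # -> z = 1
out = z * 5  # -> out = 5

Answer: 1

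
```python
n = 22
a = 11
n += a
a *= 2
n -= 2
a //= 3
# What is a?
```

Trace (tracking a):
n = 22  # -> n = 22
a = 11  # -> a = 11
n += a  # -> n = 33
a *= 2  # -> a = 22
n -= 2  # -> n = 31
a //= 3  # -> a = 7

Answer: 7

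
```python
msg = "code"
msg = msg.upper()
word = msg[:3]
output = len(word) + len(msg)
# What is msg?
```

Answer: 'CODE'

Derivation:
Trace (tracking msg):
msg = 'code'  # -> msg = 'code'
msg = msg.upper()  # -> msg = 'CODE'
word = msg[:3]  # -> word = 'COD'
output = len(word) + len(msg)  # -> output = 7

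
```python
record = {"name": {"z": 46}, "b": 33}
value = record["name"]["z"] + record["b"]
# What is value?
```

Trace (tracking value):
record = {'name': {'z': 46}, 'b': 33}  # -> record = {'name': {'z': 46}, 'b': 33}
value = record['name']['z'] + record['b']  # -> value = 79

Answer: 79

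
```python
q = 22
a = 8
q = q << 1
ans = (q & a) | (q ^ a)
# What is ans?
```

Answer: 44

Derivation:
Trace (tracking ans):
q = 22  # -> q = 22
a = 8  # -> a = 8
q = q << 1  # -> q = 44
ans = q & a | q ^ a  # -> ans = 44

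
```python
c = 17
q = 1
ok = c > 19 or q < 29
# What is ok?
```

Answer: True

Derivation:
Trace (tracking ok):
c = 17  # -> c = 17
q = 1  # -> q = 1
ok = c > 19 or q < 29  # -> ok = True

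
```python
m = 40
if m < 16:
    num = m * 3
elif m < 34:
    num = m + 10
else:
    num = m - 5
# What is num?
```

Answer: 35

Derivation:
Trace (tracking num):
m = 40  # -> m = 40
if m < 16:  # condition is False
elif m < 34:  # condition is False
else:
    num = m - 5  # -> num = 35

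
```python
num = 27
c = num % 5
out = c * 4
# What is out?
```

Answer: 8

Derivation:
Trace (tracking out):
num = 27  # -> num = 27
c = num % 5  # -> c = 2
out = c * 4  # -> out = 8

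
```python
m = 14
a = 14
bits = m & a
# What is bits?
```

Answer: 14

Derivation:
Trace (tracking bits):
m = 14  # -> m = 14
a = 14  # -> a = 14
bits = m & a  # -> bits = 14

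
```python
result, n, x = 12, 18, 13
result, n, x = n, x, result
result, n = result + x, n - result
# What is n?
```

Answer: -5

Derivation:
Trace (tracking n):
result, n, x = (12, 18, 13)  # -> result = 12, n = 18, x = 13
result, n, x = (n, x, result)  # -> result = 18, n = 13, x = 12
result, n = (result + x, n - result)  # -> result = 30, n = -5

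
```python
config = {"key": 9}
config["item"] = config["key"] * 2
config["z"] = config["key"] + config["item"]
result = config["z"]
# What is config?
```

Trace (tracking config):
config = {'key': 9}  # -> config = {'key': 9}
config['item'] = config['key'] * 2  # -> config = {'key': 9, 'item': 18}
config['z'] = config['key'] + config['item']  # -> config = {'key': 9, 'item': 18, 'z': 27}
result = config['z']  # -> result = 27

Answer: {'key': 9, 'item': 18, 'z': 27}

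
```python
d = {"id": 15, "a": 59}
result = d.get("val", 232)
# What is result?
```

Trace (tracking result):
d = {'id': 15, 'a': 59}  # -> d = {'id': 15, 'a': 59}
result = d.get('val', 232)  # -> result = 232

Answer: 232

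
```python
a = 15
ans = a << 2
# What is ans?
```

Trace (tracking ans):
a = 15  # -> a = 15
ans = a << 2  # -> ans = 60

Answer: 60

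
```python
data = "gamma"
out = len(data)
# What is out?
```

Answer: 5

Derivation:
Trace (tracking out):
data = 'gamma'  # -> data = 'gamma'
out = len(data)  # -> out = 5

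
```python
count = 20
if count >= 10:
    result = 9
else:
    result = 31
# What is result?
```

Answer: 9

Derivation:
Trace (tracking result):
count = 20  # -> count = 20
if count >= 10:  # condition is True
    result = 9  # -> result = 9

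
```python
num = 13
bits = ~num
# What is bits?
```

Trace (tracking bits):
num = 13  # -> num = 13
bits = ~num  # -> bits = -14

Answer: -14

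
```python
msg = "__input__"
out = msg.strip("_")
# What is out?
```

Answer: 'input'

Derivation:
Trace (tracking out):
msg = '__input__'  # -> msg = '__input__'
out = msg.strip('_')  # -> out = 'input'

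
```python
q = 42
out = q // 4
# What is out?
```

Trace (tracking out):
q = 42  # -> q = 42
out = q // 4  # -> out = 10

Answer: 10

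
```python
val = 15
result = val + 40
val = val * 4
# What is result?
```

Answer: 55

Derivation:
Trace (tracking result):
val = 15  # -> val = 15
result = val + 40  # -> result = 55
val = val * 4  # -> val = 60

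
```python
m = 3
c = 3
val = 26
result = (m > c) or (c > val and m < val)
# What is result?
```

Answer: False

Derivation:
Trace (tracking result):
m = 3  # -> m = 3
c = 3  # -> c = 3
val = 26  # -> val = 26
result = m > c or (c > val and m < val)  # -> result = False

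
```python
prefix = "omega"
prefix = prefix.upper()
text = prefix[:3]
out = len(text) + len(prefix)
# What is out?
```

Trace (tracking out):
prefix = 'omega'  # -> prefix = 'omega'
prefix = prefix.upper()  # -> prefix = 'OMEGA'
text = prefix[:3]  # -> text = 'OME'
out = len(text) + len(prefix)  # -> out = 8

Answer: 8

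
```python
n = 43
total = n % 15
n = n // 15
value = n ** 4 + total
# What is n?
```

Answer: 2

Derivation:
Trace (tracking n):
n = 43  # -> n = 43
total = n % 15  # -> total = 13
n = n // 15  # -> n = 2
value = n ** 4 + total  # -> value = 29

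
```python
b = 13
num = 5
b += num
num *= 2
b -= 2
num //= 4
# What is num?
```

Trace (tracking num):
b = 13  # -> b = 13
num = 5  # -> num = 5
b += num  # -> b = 18
num *= 2  # -> num = 10
b -= 2  # -> b = 16
num //= 4  # -> num = 2

Answer: 2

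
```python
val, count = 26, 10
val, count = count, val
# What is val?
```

Trace (tracking val):
val, count = (26, 10)  # -> val = 26, count = 10
val, count = (count, val)  # -> val = 10, count = 26

Answer: 10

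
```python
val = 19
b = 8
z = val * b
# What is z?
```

Trace (tracking z):
val = 19  # -> val = 19
b = 8  # -> b = 8
z = val * b  # -> z = 152

Answer: 152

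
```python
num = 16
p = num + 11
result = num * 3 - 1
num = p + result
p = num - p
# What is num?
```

Answer: 74

Derivation:
Trace (tracking num):
num = 16  # -> num = 16
p = num + 11  # -> p = 27
result = num * 3 - 1  # -> result = 47
num = p + result  # -> num = 74
p = num - p  # -> p = 47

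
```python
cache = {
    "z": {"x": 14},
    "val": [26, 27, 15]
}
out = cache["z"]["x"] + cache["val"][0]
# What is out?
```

Answer: 40

Derivation:
Trace (tracking out):
cache = {'z': {'x': 14}, 'val': [26, 27, 15]}  # -> cache = {'z': {'x': 14}, 'val': [26, 27, 15]}
out = cache['z']['x'] + cache['val'][0]  # -> out = 40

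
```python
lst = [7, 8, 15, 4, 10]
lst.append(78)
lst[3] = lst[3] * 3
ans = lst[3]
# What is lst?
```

Trace (tracking lst):
lst = [7, 8, 15, 4, 10]  # -> lst = [7, 8, 15, 4, 10]
lst.append(78)  # -> lst = [7, 8, 15, 4, 10, 78]
lst[3] = lst[3] * 3  # -> lst = [7, 8, 15, 12, 10, 78]
ans = lst[3]  # -> ans = 12

Answer: [7, 8, 15, 12, 10, 78]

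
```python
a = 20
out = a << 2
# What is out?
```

Trace (tracking out):
a = 20  # -> a = 20
out = a << 2  # -> out = 80

Answer: 80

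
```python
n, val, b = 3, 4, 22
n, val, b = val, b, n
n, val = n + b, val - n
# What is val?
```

Trace (tracking val):
n, val, b = (3, 4, 22)  # -> n = 3, val = 4, b = 22
n, val, b = (val, b, n)  # -> n = 4, val = 22, b = 3
n, val = (n + b, val - n)  # -> n = 7, val = 18

Answer: 18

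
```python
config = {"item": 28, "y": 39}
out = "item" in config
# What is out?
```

Trace (tracking out):
config = {'item': 28, 'y': 39}  # -> config = {'item': 28, 'y': 39}
out = 'item' in config  # -> out = True

Answer: True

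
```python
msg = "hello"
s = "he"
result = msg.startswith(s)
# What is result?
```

Trace (tracking result):
msg = 'hello'  # -> msg = 'hello'
s = 'he'  # -> s = 'he'
result = msg.startswith(s)  # -> result = True

Answer: True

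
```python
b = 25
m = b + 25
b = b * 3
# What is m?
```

Trace (tracking m):
b = 25  # -> b = 25
m = b + 25  # -> m = 50
b = b * 3  # -> b = 75

Answer: 50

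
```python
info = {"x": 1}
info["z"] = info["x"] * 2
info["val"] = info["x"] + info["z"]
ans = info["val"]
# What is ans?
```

Answer: 3

Derivation:
Trace (tracking ans):
info = {'x': 1}  # -> info = {'x': 1}
info['z'] = info['x'] * 2  # -> info = {'x': 1, 'z': 2}
info['val'] = info['x'] + info['z']  # -> info = {'x': 1, 'z': 2, 'val': 3}
ans = info['val']  # -> ans = 3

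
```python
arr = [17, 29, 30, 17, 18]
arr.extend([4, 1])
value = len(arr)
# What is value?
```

Trace (tracking value):
arr = [17, 29, 30, 17, 18]  # -> arr = [17, 29, 30, 17, 18]
arr.extend([4, 1])  # -> arr = [17, 29, 30, 17, 18, 4, 1]
value = len(arr)  # -> value = 7

Answer: 7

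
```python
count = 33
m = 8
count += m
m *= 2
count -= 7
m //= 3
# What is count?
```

Trace (tracking count):
count = 33  # -> count = 33
m = 8  # -> m = 8
count += m  # -> count = 41
m *= 2  # -> m = 16
count -= 7  # -> count = 34
m //= 3  # -> m = 5

Answer: 34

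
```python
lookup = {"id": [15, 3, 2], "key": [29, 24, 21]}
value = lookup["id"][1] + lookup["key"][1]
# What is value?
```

Answer: 27

Derivation:
Trace (tracking value):
lookup = {'id': [15, 3, 2], 'key': [29, 24, 21]}  # -> lookup = {'id': [15, 3, 2], 'key': [29, 24, 21]}
value = lookup['id'][1] + lookup['key'][1]  # -> value = 27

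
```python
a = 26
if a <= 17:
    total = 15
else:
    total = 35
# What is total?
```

Answer: 35

Derivation:
Trace (tracking total):
a = 26  # -> a = 26
if a <= 17:  # condition is False
else:
    total = 35  # -> total = 35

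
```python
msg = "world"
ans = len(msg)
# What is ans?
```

Answer: 5

Derivation:
Trace (tracking ans):
msg = 'world'  # -> msg = 'world'
ans = len(msg)  # -> ans = 5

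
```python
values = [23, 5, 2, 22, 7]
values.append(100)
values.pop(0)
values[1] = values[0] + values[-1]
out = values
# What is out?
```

Answer: [5, 105, 22, 7, 100]

Derivation:
Trace (tracking out):
values = [23, 5, 2, 22, 7]  # -> values = [23, 5, 2, 22, 7]
values.append(100)  # -> values = [23, 5, 2, 22, 7, 100]
values.pop(0)  # -> values = [5, 2, 22, 7, 100]
values[1] = values[0] + values[-1]  # -> values = [5, 105, 22, 7, 100]
out = values  # -> out = [5, 105, 22, 7, 100]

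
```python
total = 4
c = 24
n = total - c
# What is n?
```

Trace (tracking n):
total = 4  # -> total = 4
c = 24  # -> c = 24
n = total - c  # -> n = -20

Answer: -20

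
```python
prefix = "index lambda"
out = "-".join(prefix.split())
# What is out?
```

Answer: 'index-lambda'

Derivation:
Trace (tracking out):
prefix = 'index lambda'  # -> prefix = 'index lambda'
out = '-'.join(prefix.split())  # -> out = 'index-lambda'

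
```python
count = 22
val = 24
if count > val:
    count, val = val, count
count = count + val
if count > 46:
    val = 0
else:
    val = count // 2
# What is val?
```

Answer: 23

Derivation:
Trace (tracking val):
count = 22  # -> count = 22
val = 24  # -> val = 24
if count > val:  # condition is False
count = count + val  # -> count = 46
if count > 46:  # condition is False
else:
    val = count // 2  # -> val = 23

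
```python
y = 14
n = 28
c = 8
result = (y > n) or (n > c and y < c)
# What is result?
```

Trace (tracking result):
y = 14  # -> y = 14
n = 28  # -> n = 28
c = 8  # -> c = 8
result = y > n or (n > c and y < c)  # -> result = False

Answer: False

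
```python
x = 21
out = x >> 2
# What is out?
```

Trace (tracking out):
x = 21  # -> x = 21
out = x >> 2  # -> out = 5

Answer: 5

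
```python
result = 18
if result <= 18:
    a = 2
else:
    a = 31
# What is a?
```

Trace (tracking a):
result = 18  # -> result = 18
if result <= 18:  # condition is True
    a = 2  # -> a = 2

Answer: 2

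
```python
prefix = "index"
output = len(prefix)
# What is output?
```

Trace (tracking output):
prefix = 'index'  # -> prefix = 'index'
output = len(prefix)  # -> output = 5

Answer: 5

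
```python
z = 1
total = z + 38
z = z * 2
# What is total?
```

Trace (tracking total):
z = 1  # -> z = 1
total = z + 38  # -> total = 39
z = z * 2  # -> z = 2

Answer: 39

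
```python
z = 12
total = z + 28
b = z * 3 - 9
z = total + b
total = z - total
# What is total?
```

Trace (tracking total):
z = 12  # -> z = 12
total = z + 28  # -> total = 40
b = z * 3 - 9  # -> b = 27
z = total + b  # -> z = 67
total = z - total  # -> total = 27

Answer: 27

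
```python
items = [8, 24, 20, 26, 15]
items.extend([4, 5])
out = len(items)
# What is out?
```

Answer: 7

Derivation:
Trace (tracking out):
items = [8, 24, 20, 26, 15]  # -> items = [8, 24, 20, 26, 15]
items.extend([4, 5])  # -> items = [8, 24, 20, 26, 15, 4, 5]
out = len(items)  # -> out = 7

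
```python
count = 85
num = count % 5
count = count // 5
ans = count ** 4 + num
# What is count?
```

Answer: 17

Derivation:
Trace (tracking count):
count = 85  # -> count = 85
num = count % 5  # -> num = 0
count = count // 5  # -> count = 17
ans = count ** 4 + num  # -> ans = 83521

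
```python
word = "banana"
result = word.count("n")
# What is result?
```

Trace (tracking result):
word = 'banana'  # -> word = 'banana'
result = word.count('n')  # -> result = 2

Answer: 2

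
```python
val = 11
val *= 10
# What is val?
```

Trace (tracking val):
val = 11  # -> val = 11
val *= 10  # -> val = 110

Answer: 110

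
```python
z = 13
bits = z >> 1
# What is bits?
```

Trace (tracking bits):
z = 13  # -> z = 13
bits = z >> 1  # -> bits = 6

Answer: 6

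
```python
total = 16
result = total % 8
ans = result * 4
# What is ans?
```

Answer: 0

Derivation:
Trace (tracking ans):
total = 16  # -> total = 16
result = total % 8  # -> result = 0
ans = result * 4  # -> ans = 0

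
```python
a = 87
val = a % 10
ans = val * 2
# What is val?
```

Trace (tracking val):
a = 87  # -> a = 87
val = a % 10  # -> val = 7
ans = val * 2  # -> ans = 14

Answer: 7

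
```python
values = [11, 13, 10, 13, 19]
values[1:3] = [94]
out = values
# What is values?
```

Trace (tracking values):
values = [11, 13, 10, 13, 19]  # -> values = [11, 13, 10, 13, 19]
values[1:3] = [94]  # -> values = [11, 94, 13, 19]
out = values  # -> out = [11, 94, 13, 19]

Answer: [11, 94, 13, 19]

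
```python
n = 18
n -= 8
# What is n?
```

Answer: 10

Derivation:
Trace (tracking n):
n = 18  # -> n = 18
n -= 8  # -> n = 10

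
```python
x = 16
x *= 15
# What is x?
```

Answer: 240

Derivation:
Trace (tracking x):
x = 16  # -> x = 16
x *= 15  # -> x = 240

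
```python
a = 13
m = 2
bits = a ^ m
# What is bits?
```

Answer: 15

Derivation:
Trace (tracking bits):
a = 13  # -> a = 13
m = 2  # -> m = 2
bits = a ^ m  # -> bits = 15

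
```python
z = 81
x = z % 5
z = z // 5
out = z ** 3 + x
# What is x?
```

Trace (tracking x):
z = 81  # -> z = 81
x = z % 5  # -> x = 1
z = z // 5  # -> z = 16
out = z ** 3 + x  # -> out = 4097

Answer: 1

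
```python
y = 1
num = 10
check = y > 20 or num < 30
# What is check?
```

Answer: True

Derivation:
Trace (tracking check):
y = 1  # -> y = 1
num = 10  # -> num = 10
check = y > 20 or num < 30  # -> check = True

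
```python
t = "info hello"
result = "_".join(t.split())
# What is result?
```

Trace (tracking result):
t = 'info hello'  # -> t = 'info hello'
result = '_'.join(t.split())  # -> result = 'info_hello'

Answer: 'info_hello'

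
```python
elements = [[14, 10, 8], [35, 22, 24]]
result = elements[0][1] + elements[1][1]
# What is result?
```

Answer: 32

Derivation:
Trace (tracking result):
elements = [[14, 10, 8], [35, 22, 24]]  # -> elements = [[14, 10, 8], [35, 22, 24]]
result = elements[0][1] + elements[1][1]  # -> result = 32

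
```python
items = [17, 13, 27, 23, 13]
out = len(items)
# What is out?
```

Trace (tracking out):
items = [17, 13, 27, 23, 13]  # -> items = [17, 13, 27, 23, 13]
out = len(items)  # -> out = 5

Answer: 5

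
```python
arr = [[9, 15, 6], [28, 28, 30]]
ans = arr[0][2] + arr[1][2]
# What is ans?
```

Trace (tracking ans):
arr = [[9, 15, 6], [28, 28, 30]]  # -> arr = [[9, 15, 6], [28, 28, 30]]
ans = arr[0][2] + arr[1][2]  # -> ans = 36

Answer: 36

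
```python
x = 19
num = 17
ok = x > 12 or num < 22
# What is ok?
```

Trace (tracking ok):
x = 19  # -> x = 19
num = 17  # -> num = 17
ok = x > 12 or num < 22  # -> ok = True

Answer: True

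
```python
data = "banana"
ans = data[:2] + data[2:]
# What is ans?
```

Trace (tracking ans):
data = 'banana'  # -> data = 'banana'
ans = data[:2] + data[2:]  # -> ans = 'banana'

Answer: 'banana'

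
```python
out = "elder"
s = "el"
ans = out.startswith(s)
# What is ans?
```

Trace (tracking ans):
out = 'elder'  # -> out = 'elder'
s = 'el'  # -> s = 'el'
ans = out.startswith(s)  # -> ans = True

Answer: True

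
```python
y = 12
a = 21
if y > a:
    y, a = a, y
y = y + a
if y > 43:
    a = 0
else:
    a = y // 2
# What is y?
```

Trace (tracking y):
y = 12  # -> y = 12
a = 21  # -> a = 21
if y > a:  # condition is False
y = y + a  # -> y = 33
if y > 43:  # condition is False
else:
    a = y // 2  # -> a = 16

Answer: 33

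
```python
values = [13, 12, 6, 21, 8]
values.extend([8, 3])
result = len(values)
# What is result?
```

Trace (tracking result):
values = [13, 12, 6, 21, 8]  # -> values = [13, 12, 6, 21, 8]
values.extend([8, 3])  # -> values = [13, 12, 6, 21, 8, 8, 3]
result = len(values)  # -> result = 7

Answer: 7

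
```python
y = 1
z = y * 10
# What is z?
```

Trace (tracking z):
y = 1  # -> y = 1
z = y * 10  # -> z = 10

Answer: 10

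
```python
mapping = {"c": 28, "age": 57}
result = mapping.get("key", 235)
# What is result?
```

Trace (tracking result):
mapping = {'c': 28, 'age': 57}  # -> mapping = {'c': 28, 'age': 57}
result = mapping.get('key', 235)  # -> result = 235

Answer: 235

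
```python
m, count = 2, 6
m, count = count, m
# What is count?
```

Answer: 2

Derivation:
Trace (tracking count):
m, count = (2, 6)  # -> m = 2, count = 6
m, count = (count, m)  # -> m = 6, count = 2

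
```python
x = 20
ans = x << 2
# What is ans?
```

Trace (tracking ans):
x = 20  # -> x = 20
ans = x << 2  # -> ans = 80

Answer: 80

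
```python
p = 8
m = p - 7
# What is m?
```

Trace (tracking m):
p = 8  # -> p = 8
m = p - 7  # -> m = 1

Answer: 1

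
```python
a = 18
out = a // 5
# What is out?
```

Trace (tracking out):
a = 18  # -> a = 18
out = a // 5  # -> out = 3

Answer: 3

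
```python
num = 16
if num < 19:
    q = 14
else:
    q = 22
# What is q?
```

Trace (tracking q):
num = 16  # -> num = 16
if num < 19:  # condition is True
    q = 14  # -> q = 14

Answer: 14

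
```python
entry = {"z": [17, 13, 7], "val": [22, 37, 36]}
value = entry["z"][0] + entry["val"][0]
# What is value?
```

Answer: 39

Derivation:
Trace (tracking value):
entry = {'z': [17, 13, 7], 'val': [22, 37, 36]}  # -> entry = {'z': [17, 13, 7], 'val': [22, 37, 36]}
value = entry['z'][0] + entry['val'][0]  # -> value = 39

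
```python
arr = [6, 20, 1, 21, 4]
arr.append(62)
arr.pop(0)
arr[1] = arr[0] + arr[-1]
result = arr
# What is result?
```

Trace (tracking result):
arr = [6, 20, 1, 21, 4]  # -> arr = [6, 20, 1, 21, 4]
arr.append(62)  # -> arr = [6, 20, 1, 21, 4, 62]
arr.pop(0)  # -> arr = [20, 1, 21, 4, 62]
arr[1] = arr[0] + arr[-1]  # -> arr = [20, 82, 21, 4, 62]
result = arr  # -> result = [20, 82, 21, 4, 62]

Answer: [20, 82, 21, 4, 62]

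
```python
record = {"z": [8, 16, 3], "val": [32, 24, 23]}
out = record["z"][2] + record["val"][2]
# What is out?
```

Answer: 26

Derivation:
Trace (tracking out):
record = {'z': [8, 16, 3], 'val': [32, 24, 23]}  # -> record = {'z': [8, 16, 3], 'val': [32, 24, 23]}
out = record['z'][2] + record['val'][2]  # -> out = 26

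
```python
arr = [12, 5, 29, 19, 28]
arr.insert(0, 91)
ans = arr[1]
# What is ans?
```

Answer: 12

Derivation:
Trace (tracking ans):
arr = [12, 5, 29, 19, 28]  # -> arr = [12, 5, 29, 19, 28]
arr.insert(0, 91)  # -> arr = [91, 12, 5, 29, 19, 28]
ans = arr[1]  # -> ans = 12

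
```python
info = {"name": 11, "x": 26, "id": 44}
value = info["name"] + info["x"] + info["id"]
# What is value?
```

Answer: 81

Derivation:
Trace (tracking value):
info = {'name': 11, 'x': 26, 'id': 44}  # -> info = {'name': 11, 'x': 26, 'id': 44}
value = info['name'] + info['x'] + info['id']  # -> value = 81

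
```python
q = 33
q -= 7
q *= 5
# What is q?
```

Trace (tracking q):
q = 33  # -> q = 33
q -= 7  # -> q = 26
q *= 5  # -> q = 130

Answer: 130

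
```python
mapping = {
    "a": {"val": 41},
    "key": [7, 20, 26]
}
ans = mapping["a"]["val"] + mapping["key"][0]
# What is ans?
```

Answer: 48

Derivation:
Trace (tracking ans):
mapping = {'a': {'val': 41}, 'key': [7, 20, 26]}  # -> mapping = {'a': {'val': 41}, 'key': [7, 20, 26]}
ans = mapping['a']['val'] + mapping['key'][0]  # -> ans = 48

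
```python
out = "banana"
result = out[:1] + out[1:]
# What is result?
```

Answer: 'banana'

Derivation:
Trace (tracking result):
out = 'banana'  # -> out = 'banana'
result = out[:1] + out[1:]  # -> result = 'banana'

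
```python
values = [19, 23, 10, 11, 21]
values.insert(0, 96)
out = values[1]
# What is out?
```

Answer: 19

Derivation:
Trace (tracking out):
values = [19, 23, 10, 11, 21]  # -> values = [19, 23, 10, 11, 21]
values.insert(0, 96)  # -> values = [96, 19, 23, 10, 11, 21]
out = values[1]  # -> out = 19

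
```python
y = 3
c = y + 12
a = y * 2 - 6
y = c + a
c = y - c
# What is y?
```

Trace (tracking y):
y = 3  # -> y = 3
c = y + 12  # -> c = 15
a = y * 2 - 6  # -> a = 0
y = c + a  # -> y = 15
c = y - c  # -> c = 0

Answer: 15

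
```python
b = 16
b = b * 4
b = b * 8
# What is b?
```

Trace (tracking b):
b = 16  # -> b = 16
b = b * 4  # -> b = 64
b = b * 8  # -> b = 512

Answer: 512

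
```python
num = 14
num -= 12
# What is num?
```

Answer: 2

Derivation:
Trace (tracking num):
num = 14  # -> num = 14
num -= 12  # -> num = 2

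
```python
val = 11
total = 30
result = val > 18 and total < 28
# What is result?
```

Trace (tracking result):
val = 11  # -> val = 11
total = 30  # -> total = 30
result = val > 18 and total < 28  # -> result = False

Answer: False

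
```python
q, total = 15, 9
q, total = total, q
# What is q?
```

Trace (tracking q):
q, total = (15, 9)  # -> q = 15, total = 9
q, total = (total, q)  # -> q = 9, total = 15

Answer: 9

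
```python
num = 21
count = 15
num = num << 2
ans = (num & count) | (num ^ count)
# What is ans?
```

Answer: 95

Derivation:
Trace (tracking ans):
num = 21  # -> num = 21
count = 15  # -> count = 15
num = num << 2  # -> num = 84
ans = num & count | num ^ count  # -> ans = 95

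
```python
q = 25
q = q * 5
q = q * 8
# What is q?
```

Answer: 1000

Derivation:
Trace (tracking q):
q = 25  # -> q = 25
q = q * 5  # -> q = 125
q = q * 8  # -> q = 1000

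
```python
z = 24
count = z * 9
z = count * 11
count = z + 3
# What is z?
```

Trace (tracking z):
z = 24  # -> z = 24
count = z * 9  # -> count = 216
z = count * 11  # -> z = 2376
count = z + 3  # -> count = 2379

Answer: 2376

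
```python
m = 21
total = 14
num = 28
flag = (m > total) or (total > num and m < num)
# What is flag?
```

Answer: True

Derivation:
Trace (tracking flag):
m = 21  # -> m = 21
total = 14  # -> total = 14
num = 28  # -> num = 28
flag = m > total or (total > num and m < num)  # -> flag = True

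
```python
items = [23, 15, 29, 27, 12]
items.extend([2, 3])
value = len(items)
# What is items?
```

Trace (tracking items):
items = [23, 15, 29, 27, 12]  # -> items = [23, 15, 29, 27, 12]
items.extend([2, 3])  # -> items = [23, 15, 29, 27, 12, 2, 3]
value = len(items)  # -> value = 7

Answer: [23, 15, 29, 27, 12, 2, 3]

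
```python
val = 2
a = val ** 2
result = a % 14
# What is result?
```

Trace (tracking result):
val = 2  # -> val = 2
a = val ** 2  # -> a = 4
result = a % 14  # -> result = 4

Answer: 4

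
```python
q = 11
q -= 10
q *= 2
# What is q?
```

Trace (tracking q):
q = 11  # -> q = 11
q -= 10  # -> q = 1
q *= 2  # -> q = 2

Answer: 2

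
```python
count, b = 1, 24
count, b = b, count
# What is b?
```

Answer: 1

Derivation:
Trace (tracking b):
count, b = (1, 24)  # -> count = 1, b = 24
count, b = (b, count)  # -> count = 24, b = 1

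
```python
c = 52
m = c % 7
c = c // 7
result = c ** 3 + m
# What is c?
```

Answer: 7

Derivation:
Trace (tracking c):
c = 52  # -> c = 52
m = c % 7  # -> m = 3
c = c // 7  # -> c = 7
result = c ** 3 + m  # -> result = 346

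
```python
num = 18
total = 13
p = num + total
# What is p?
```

Answer: 31

Derivation:
Trace (tracking p):
num = 18  # -> num = 18
total = 13  # -> total = 13
p = num + total  # -> p = 31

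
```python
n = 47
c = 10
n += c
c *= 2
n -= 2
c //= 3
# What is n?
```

Trace (tracking n):
n = 47  # -> n = 47
c = 10  # -> c = 10
n += c  # -> n = 57
c *= 2  # -> c = 20
n -= 2  # -> n = 55
c //= 3  # -> c = 6

Answer: 55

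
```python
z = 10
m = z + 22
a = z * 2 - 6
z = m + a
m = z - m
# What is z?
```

Trace (tracking z):
z = 10  # -> z = 10
m = z + 22  # -> m = 32
a = z * 2 - 6  # -> a = 14
z = m + a  # -> z = 46
m = z - m  # -> m = 14

Answer: 46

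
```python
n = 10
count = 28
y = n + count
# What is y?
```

Trace (tracking y):
n = 10  # -> n = 10
count = 28  # -> count = 28
y = n + count  # -> y = 38

Answer: 38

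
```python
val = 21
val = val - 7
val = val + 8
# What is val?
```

Answer: 22

Derivation:
Trace (tracking val):
val = 21  # -> val = 21
val = val - 7  # -> val = 14
val = val + 8  # -> val = 22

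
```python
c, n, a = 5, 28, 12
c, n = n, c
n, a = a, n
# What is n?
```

Trace (tracking n):
c, n, a = (5, 28, 12)  # -> c = 5, n = 28, a = 12
c, n = (n, c)  # -> c = 28, n = 5
n, a = (a, n)  # -> n = 12, a = 5

Answer: 12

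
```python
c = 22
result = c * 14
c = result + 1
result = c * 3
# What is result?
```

Trace (tracking result):
c = 22  # -> c = 22
result = c * 14  # -> result = 308
c = result + 1  # -> c = 309
result = c * 3  # -> result = 927

Answer: 927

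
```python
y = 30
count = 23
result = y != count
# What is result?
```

Trace (tracking result):
y = 30  # -> y = 30
count = 23  # -> count = 23
result = y != count  # -> result = True

Answer: True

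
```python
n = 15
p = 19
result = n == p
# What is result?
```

Trace (tracking result):
n = 15  # -> n = 15
p = 19  # -> p = 19
result = n == p  # -> result = False

Answer: False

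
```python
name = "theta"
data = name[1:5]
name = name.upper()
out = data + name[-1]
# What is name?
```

Trace (tracking name):
name = 'theta'  # -> name = 'theta'
data = name[1:5]  # -> data = 'heta'
name = name.upper()  # -> name = 'THETA'
out = data + name[-1]  # -> out = 'hetaA'

Answer: 'THETA'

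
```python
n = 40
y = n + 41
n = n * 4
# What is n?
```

Trace (tracking n):
n = 40  # -> n = 40
y = n + 41  # -> y = 81
n = n * 4  # -> n = 160

Answer: 160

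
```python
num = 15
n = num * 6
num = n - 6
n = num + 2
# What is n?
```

Answer: 86

Derivation:
Trace (tracking n):
num = 15  # -> num = 15
n = num * 6  # -> n = 90
num = n - 6  # -> num = 84
n = num + 2  # -> n = 86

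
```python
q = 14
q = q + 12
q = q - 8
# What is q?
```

Trace (tracking q):
q = 14  # -> q = 14
q = q + 12  # -> q = 26
q = q - 8  # -> q = 18

Answer: 18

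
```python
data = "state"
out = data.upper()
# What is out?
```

Answer: 'STATE'

Derivation:
Trace (tracking out):
data = 'state'  # -> data = 'state'
out = data.upper()  # -> out = 'STATE'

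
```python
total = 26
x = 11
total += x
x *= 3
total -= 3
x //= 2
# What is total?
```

Trace (tracking total):
total = 26  # -> total = 26
x = 11  # -> x = 11
total += x  # -> total = 37
x *= 3  # -> x = 33
total -= 3  # -> total = 34
x //= 2  # -> x = 16

Answer: 34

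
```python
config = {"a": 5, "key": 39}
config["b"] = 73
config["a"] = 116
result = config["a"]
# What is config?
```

Trace (tracking config):
config = {'a': 5, 'key': 39}  # -> config = {'a': 5, 'key': 39}
config['b'] = 73  # -> config = {'a': 5, 'key': 39, 'b': 73}
config['a'] = 116  # -> config = {'a': 116, 'key': 39, 'b': 73}
result = config['a']  # -> result = 116

Answer: {'a': 116, 'key': 39, 'b': 73}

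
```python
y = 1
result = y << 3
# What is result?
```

Trace (tracking result):
y = 1  # -> y = 1
result = y << 3  # -> result = 8

Answer: 8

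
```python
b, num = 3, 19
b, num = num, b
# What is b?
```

Answer: 19

Derivation:
Trace (tracking b):
b, num = (3, 19)  # -> b = 3, num = 19
b, num = (num, b)  # -> b = 19, num = 3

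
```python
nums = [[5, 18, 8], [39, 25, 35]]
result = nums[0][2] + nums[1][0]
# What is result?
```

Trace (tracking result):
nums = [[5, 18, 8], [39, 25, 35]]  # -> nums = [[5, 18, 8], [39, 25, 35]]
result = nums[0][2] + nums[1][0]  # -> result = 47

Answer: 47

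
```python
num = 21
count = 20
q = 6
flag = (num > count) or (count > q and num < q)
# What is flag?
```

Answer: True

Derivation:
Trace (tracking flag):
num = 21  # -> num = 21
count = 20  # -> count = 20
q = 6  # -> q = 6
flag = num > count or (count > q and num < q)  # -> flag = True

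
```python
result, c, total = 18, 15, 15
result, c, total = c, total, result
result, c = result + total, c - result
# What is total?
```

Answer: 18

Derivation:
Trace (tracking total):
result, c, total = (18, 15, 15)  # -> result = 18, c = 15, total = 15
result, c, total = (c, total, result)  # -> result = 15, c = 15, total = 18
result, c = (result + total, c - result)  # -> result = 33, c = 0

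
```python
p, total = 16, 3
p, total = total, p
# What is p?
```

Answer: 3

Derivation:
Trace (tracking p):
p, total = (16, 3)  # -> p = 16, total = 3
p, total = (total, p)  # -> p = 3, total = 16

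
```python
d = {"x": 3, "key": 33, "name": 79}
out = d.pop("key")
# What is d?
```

Answer: {'x': 3, 'name': 79}

Derivation:
Trace (tracking d):
d = {'x': 3, 'key': 33, 'name': 79}  # -> d = {'x': 3, 'key': 33, 'name': 79}
out = d.pop('key')  # -> out = 33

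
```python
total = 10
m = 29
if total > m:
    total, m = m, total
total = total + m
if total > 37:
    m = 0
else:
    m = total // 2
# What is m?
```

Trace (tracking m):
total = 10  # -> total = 10
m = 29  # -> m = 29
if total > m:  # condition is False
total = total + m  # -> total = 39
if total > 37:  # condition is True
    m = 0  # -> m = 0

Answer: 0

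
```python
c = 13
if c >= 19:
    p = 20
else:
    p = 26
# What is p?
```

Trace (tracking p):
c = 13  # -> c = 13
if c >= 19:  # condition is False
else:
    p = 26  # -> p = 26

Answer: 26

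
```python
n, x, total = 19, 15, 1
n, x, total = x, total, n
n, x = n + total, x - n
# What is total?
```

Trace (tracking total):
n, x, total = (19, 15, 1)  # -> n = 19, x = 15, total = 1
n, x, total = (x, total, n)  # -> n = 15, x = 1, total = 19
n, x = (n + total, x - n)  # -> n = 34, x = -14

Answer: 19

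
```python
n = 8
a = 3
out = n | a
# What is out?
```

Trace (tracking out):
n = 8  # -> n = 8
a = 3  # -> a = 3
out = n | a  # -> out = 11

Answer: 11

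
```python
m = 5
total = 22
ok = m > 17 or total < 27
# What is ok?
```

Answer: True

Derivation:
Trace (tracking ok):
m = 5  # -> m = 5
total = 22  # -> total = 22
ok = m > 17 or total < 27  # -> ok = True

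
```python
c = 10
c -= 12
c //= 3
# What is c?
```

Trace (tracking c):
c = 10  # -> c = 10
c -= 12  # -> c = -2
c //= 3  # -> c = -1

Answer: -1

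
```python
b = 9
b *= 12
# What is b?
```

Trace (tracking b):
b = 9  # -> b = 9
b *= 12  # -> b = 108

Answer: 108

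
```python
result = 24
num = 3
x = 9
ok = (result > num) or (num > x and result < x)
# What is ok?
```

Answer: True

Derivation:
Trace (tracking ok):
result = 24  # -> result = 24
num = 3  # -> num = 3
x = 9  # -> x = 9
ok = result > num or (num > x and result < x)  # -> ok = True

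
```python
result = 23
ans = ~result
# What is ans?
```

Trace (tracking ans):
result = 23  # -> result = 23
ans = ~result  # -> ans = -24

Answer: -24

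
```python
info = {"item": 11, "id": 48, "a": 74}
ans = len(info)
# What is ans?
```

Answer: 3

Derivation:
Trace (tracking ans):
info = {'item': 11, 'id': 48, 'a': 74}  # -> info = {'item': 11, 'id': 48, 'a': 74}
ans = len(info)  # -> ans = 3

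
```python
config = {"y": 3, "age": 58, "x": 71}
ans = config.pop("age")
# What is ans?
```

Answer: 58

Derivation:
Trace (tracking ans):
config = {'y': 3, 'age': 58, 'x': 71}  # -> config = {'y': 3, 'age': 58, 'x': 71}
ans = config.pop('age')  # -> ans = 58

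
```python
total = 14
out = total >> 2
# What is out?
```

Trace (tracking out):
total = 14  # -> total = 14
out = total >> 2  # -> out = 3

Answer: 3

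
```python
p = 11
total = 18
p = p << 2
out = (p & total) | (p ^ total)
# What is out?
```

Trace (tracking out):
p = 11  # -> p = 11
total = 18  # -> total = 18
p = p << 2  # -> p = 44
out = p & total | p ^ total  # -> out = 62

Answer: 62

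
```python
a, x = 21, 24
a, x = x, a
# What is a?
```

Trace (tracking a):
a, x = (21, 24)  # -> a = 21, x = 24
a, x = (x, a)  # -> a = 24, x = 21

Answer: 24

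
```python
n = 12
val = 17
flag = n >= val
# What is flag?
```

Trace (tracking flag):
n = 12  # -> n = 12
val = 17  # -> val = 17
flag = n >= val  # -> flag = False

Answer: False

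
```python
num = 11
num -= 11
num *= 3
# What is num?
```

Trace (tracking num):
num = 11  # -> num = 11
num -= 11  # -> num = 0
num *= 3  # -> num = 0

Answer: 0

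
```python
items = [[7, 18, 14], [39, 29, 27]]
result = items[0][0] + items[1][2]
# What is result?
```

Answer: 34

Derivation:
Trace (tracking result):
items = [[7, 18, 14], [39, 29, 27]]  # -> items = [[7, 18, 14], [39, 29, 27]]
result = items[0][0] + items[1][2]  # -> result = 34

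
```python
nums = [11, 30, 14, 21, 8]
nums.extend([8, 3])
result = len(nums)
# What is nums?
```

Answer: [11, 30, 14, 21, 8, 8, 3]

Derivation:
Trace (tracking nums):
nums = [11, 30, 14, 21, 8]  # -> nums = [11, 30, 14, 21, 8]
nums.extend([8, 3])  # -> nums = [11, 30, 14, 21, 8, 8, 3]
result = len(nums)  # -> result = 7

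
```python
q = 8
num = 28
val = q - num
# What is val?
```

Answer: -20

Derivation:
Trace (tracking val):
q = 8  # -> q = 8
num = 28  # -> num = 28
val = q - num  # -> val = -20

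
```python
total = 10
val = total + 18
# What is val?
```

Trace (tracking val):
total = 10  # -> total = 10
val = total + 18  # -> val = 28

Answer: 28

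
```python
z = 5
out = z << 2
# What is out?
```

Trace (tracking out):
z = 5  # -> z = 5
out = z << 2  # -> out = 20

Answer: 20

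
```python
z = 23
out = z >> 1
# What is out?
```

Trace (tracking out):
z = 23  # -> z = 23
out = z >> 1  # -> out = 11

Answer: 11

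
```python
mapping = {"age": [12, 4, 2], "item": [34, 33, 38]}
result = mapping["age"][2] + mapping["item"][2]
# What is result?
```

Trace (tracking result):
mapping = {'age': [12, 4, 2], 'item': [34, 33, 38]}  # -> mapping = {'age': [12, 4, 2], 'item': [34, 33, 38]}
result = mapping['age'][2] + mapping['item'][2]  # -> result = 40

Answer: 40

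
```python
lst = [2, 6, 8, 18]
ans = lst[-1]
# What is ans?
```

Answer: 18

Derivation:
Trace (tracking ans):
lst = [2, 6, 8, 18]  # -> lst = [2, 6, 8, 18]
ans = lst[-1]  # -> ans = 18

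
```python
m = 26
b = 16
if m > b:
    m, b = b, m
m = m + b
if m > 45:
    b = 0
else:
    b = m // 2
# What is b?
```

Trace (tracking b):
m = 26  # -> m = 26
b = 16  # -> b = 16
if m > b:  # condition is True
    m, b = (b, m)  # -> m = 16, b = 26
m = m + b  # -> m = 42
if m > 45:  # condition is False
else:
    b = m // 2  # -> b = 21

Answer: 21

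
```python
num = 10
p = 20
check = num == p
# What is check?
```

Trace (tracking check):
num = 10  # -> num = 10
p = 20  # -> p = 20
check = num == p  # -> check = False

Answer: False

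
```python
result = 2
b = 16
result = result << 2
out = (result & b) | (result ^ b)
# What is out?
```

Trace (tracking out):
result = 2  # -> result = 2
b = 16  # -> b = 16
result = result << 2  # -> result = 8
out = result & b | result ^ b  # -> out = 24

Answer: 24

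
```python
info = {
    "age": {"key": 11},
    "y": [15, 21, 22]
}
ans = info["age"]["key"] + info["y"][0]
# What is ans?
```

Answer: 26

Derivation:
Trace (tracking ans):
info = {'age': {'key': 11}, 'y': [15, 21, 22]}  # -> info = {'age': {'key': 11}, 'y': [15, 21, 22]}
ans = info['age']['key'] + info['y'][0]  # -> ans = 26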